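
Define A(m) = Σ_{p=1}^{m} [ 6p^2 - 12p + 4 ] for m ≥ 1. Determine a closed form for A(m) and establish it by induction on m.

A(m) = m(2m^2 - 3m - 1)

We claim A(m) = m(2m^2 - 3m - 1) for all m ≥ 1.
Base case (m = 1): A(1) = -2, and the closed form gives -2. They agree.
Suppose the result is true for m = p, so A(p) = p(2p^2 - 3p - 1).
Then A(p+1) = A(p) + (6p^2 - 2) = (p(2p^2 - 3p - 1)) + (6p^2 - 2).
Simplifying, A(p+1) = (p + 1)(2p^2 + p - 2) = (p+1)(2(p+1)^2 - 3(p+1) - 1),
which is the closed form with m = p+1.
By the principle of mathematical induction, the result holds for all m ≥ 1.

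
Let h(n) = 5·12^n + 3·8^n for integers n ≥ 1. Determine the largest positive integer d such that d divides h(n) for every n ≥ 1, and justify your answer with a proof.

d = 12

Computing the first values: h(1) = 84 and h(2) = 912; gcd(84, 912) = 12, so d ≤ 12.
We prove 12 | 5·12^n + 3·8^n for all n ≥ 1 by induction on n.
Base case (n = 1): h(1) = 84 = 12·(7), so 12 | h(1).
Suppose the result is true for n = k, i.e. 12 | h(k). Then
h(k+1) − 12·h(k) = (5·12^(k+1) + 3·8^(k+1)) − 12·(5·12^k + 3·8^k) = (3)·8^k·(8 − 12) = (-12)·8^k. Since 12 | h(k) by the inductive hypothesis, 12 | 12·h(k); and 12 | -12 since -12 = 12·-1. Therefore 12 | h(k+1).
This completes the induction.
Therefore the largest such d is 12.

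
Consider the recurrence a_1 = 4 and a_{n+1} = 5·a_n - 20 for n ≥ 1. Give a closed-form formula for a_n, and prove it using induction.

a_n = -5^(n - 1) + 5

Computing the first terms: a_1 = 4, a_2 = 0, a_3 = -20. This suggests a_n = -5^(n - 1) + 5.
Base step (n = 1): the formula gives 4 = 4 = a_1.
For the inductive step, assume it holds for an arbitrary j ≥ 1, so a_j = -5^(j - 1) + 5.
Then a_{j+1} = 5·a_j - 20 = 5·(-5^(j - 1) + 5) - 20 = -5^j + 5 = -5^((j+1) - 1) + 5,
which is the claimed formula at n = j+1.
By induction, the statement is established for all n ≥ 1.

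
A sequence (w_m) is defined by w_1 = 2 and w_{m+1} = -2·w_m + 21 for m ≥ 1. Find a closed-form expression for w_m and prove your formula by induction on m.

Computing the first terms: w_1 = 2, w_2 = 17, w_3 = -13. This suggests w_m = -5(-2)^(m - 1) + 7.
Base case (m = 1): the formula gives 2 = 2 = w_1.
For the inductive step, assume it holds for an arbitrary p ≥ 1, so w_p = -5(-2)^(p - 1) + 7.
Then w_{p+1} = -2·w_p + 21 = -2·(-5(-2)^(p - 1) + 7) + 21 = -5(-2)^p + 7 = -5(-2)^((p+1) - 1) + 7,
which is the claimed formula at m = p+1.
Hence, by induction on m, the claim holds for every m ≥ 1.

w_m = -5(-2)^(m - 1) + 7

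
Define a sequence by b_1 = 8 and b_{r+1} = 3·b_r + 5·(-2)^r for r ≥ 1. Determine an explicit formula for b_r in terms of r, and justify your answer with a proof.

b_r = -(-2)^r + 2·3^r

Computing the first terms: b_1 = 8, b_2 = 14, b_3 = 62. This suggests b_r = -(-2)^r + 2·3^r.
For the base case r = 1: the formula gives 8 = 8 = b_1.
Inductive step: suppose the statement holds for some j ≥ 1, so b_j = -(-2)^j + 2·3^j.
Then b_{j+1} = 3·b_j + 5·(-2)^j = 3·(-(-2)^j + 2·3^j) + 5·(-2)^j = -(-2)^(j + 1) + 2·3^(j + 1),
which is the claimed formula at r = j+1.
Hence, by induction on r, the claim holds for every r ≥ 1.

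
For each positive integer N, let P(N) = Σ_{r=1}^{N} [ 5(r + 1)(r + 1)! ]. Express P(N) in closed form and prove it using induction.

P(N) = 5(N + 2)! - 10

We claim P(N) = 5(N + 2)! - 10 for all N ≥ 1.
When N = 1: P(1) = 20, and the closed form gives 20. They agree.
Inductive step: suppose the statement holds for some r ≥ 1, so P(r) = 5(r + 2)! - 10.
Then P(r+1) = P(r) + (5(r + 2)(r + 2)!) = (5(r + 2)! - 10) + (5(r + 2)(r + 2)!).
Simplifying, P(r+1) = 5((r+1) + 2)! - 10,
which is the closed form with N = r+1.
By the principle of mathematical induction, the result holds for all N ≥ 1.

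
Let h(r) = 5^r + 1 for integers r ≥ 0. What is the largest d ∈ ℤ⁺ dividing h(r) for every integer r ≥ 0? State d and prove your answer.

d = 2

Computing the first values: h(0) = 2 and h(1) = 6; gcd(2, 6) = 2, so d ≤ 2.
We prove 2 | 5^r + 1 for all r ≥ 0 by induction on r.
For the base case r = 0: h(0) = 2 = 2·(1), so 2 | h(0).
Inductive step: suppose the statement holds for some i ≥ 0, i.e. 2 | h(i). Then
h(i+1) = 5^(i+1) + 1 = 5·(5^i + 1) - 4 = 5·h(i) - 4. The first term is divisible by 2 by the inductive hypothesis, and -4 is divisible by 2. Hence 2 | h(i+1).
By induction, the statement is established for all r ≥ 0.
Therefore the largest such d is 2.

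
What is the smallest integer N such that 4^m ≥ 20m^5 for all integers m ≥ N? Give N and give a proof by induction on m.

At m = 10: 1048576 < 2000000, so the inequality fails and N ≥ 11. We prove 4^m ≥ 20m^5 for all m ≥ 11.
When m = 11: 4^m = 4194304 and 20m^5 = 3221020, so 4194304 ≥ 3221020.
Inductive step: assume the claim holds for m = p, so 4^p ≥ 20p^5.
Then 4^(p + 1) = 4·(4^p) ≥ 4·(20p^5).
Also, for p ≥ 11 we have 4·(20p^5) ≥ 20(p+1)^5, since 4 ≥ (1 + 1/p)^5 for all p ≥ 11.
Combining, 4^(p + 1) ≥ 20(p+1)^5.
Hence, by induction on m, the claim holds for every m ≥ 11.
Hence the smallest such N is 11.

N = 11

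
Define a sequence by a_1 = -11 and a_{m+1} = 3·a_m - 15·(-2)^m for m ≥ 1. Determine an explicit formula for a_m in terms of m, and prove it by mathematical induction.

a_m = 3(-2)^m - 5·3^(m - 1)

Computing the first terms: a_1 = -11, a_2 = -3, a_3 = -69. This suggests a_m = 3(-2)^m - 5·3^(m - 1).
When m = 1: the formula gives -11 = -11 = a_1.
Inductive step: suppose the statement holds for some r ≥ 1, so a_r = 3(-2)^r - 5·3^(r - 1).
Then a_{r+1} = 3·a_r - 15·(-2)^r = 3·(3(-2)^r - 5·3^(r - 1)) - 15·(-2)^r = 3(-2)^(r + 1) - 5·3^r = 3(-2)^(r+1) - 5·3^((r+1) - 1),
which is the claimed formula at m = r+1.
By the principle of mathematical induction, the result holds for all m ≥ 1.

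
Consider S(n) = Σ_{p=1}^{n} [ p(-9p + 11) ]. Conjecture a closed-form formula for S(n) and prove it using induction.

We claim S(n) = -n(n + 1)(3n - 4) for all n ≥ 1.
Base step (n = 1): S(1) = 2, and the closed form gives 2. They agree.
Inductive step: suppose the statement holds for some p ≥ 1, so S(p) = p(-3p^2 + p + 4).
Then S(p+1) = S(p) + (-(p + 1)(9p - 2)) = (p(-3p^2 + p + 4)) + (-(p + 1)(9p - 2)).
Simplifying, S(p+1) = -(p + 1)(p + 2)(3p - 1) = -(p+1)((p+1) + 1)(3(p+1) - 4),
which is the closed form with n = p+1.
This completes the induction.

S(n) = -n(n + 1)(3n - 4)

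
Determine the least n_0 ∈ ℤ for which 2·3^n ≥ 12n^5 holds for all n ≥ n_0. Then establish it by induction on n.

n_0 = 14

At n = 13: 3188646 < 4455516, so the inequality fails and n_0 ≥ 14. We prove 2·3^n ≥ 12n^5 for all n ≥ 14.
When n = 14: 2·3^n = 9565938 and 12n^5 = 6453888, so 9565938 ≥ 6453888.
Suppose the result is true for n = j, so 2·3^j ≥ 12j^5.
Then 2·3^(j + 1) = 3·(2·3^j) ≥ 3·(12j^5).
Also, for j ≥ 14 we have 3·(12j^5) ≥ 12(j+1)^5, since 3 ≥ (1 + 1/j)^5 for all j ≥ 14.
Combining, 2·3^(j + 1) ≥ 12(j+1)^5.
By the principle of mathematical induction, the result holds for all n ≥ 14.
Hence the smallest such n_0 is 14.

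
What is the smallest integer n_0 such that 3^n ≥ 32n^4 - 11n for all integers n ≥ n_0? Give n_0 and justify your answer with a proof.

At n = 12: 531441 < 663420, so the inequality fails and n_0 ≥ 13. We prove 3^n ≥ 32n^4 - 11n for all n ≥ 13.
Base case (n = 13): 3^n = 1594323 and 32n^4 - 11n = 913809, so 1594323 ≥ 913809.
Inductive step: assume the claim holds for n = i, so 3^i ≥ 32i^4 - 11i.
Then 3^(i + 1) = 3·(3^i) ≥ 3·(32i^4 - 11i).
Also, for i ≥ 13 we have 3·(32i^4 - 11i) ≥ 32(i+1)^4 - 11(i+1), since 3·(32i^4 - 11i) − (32(i+1)^4 - 11(i+1)) = 64i^4 - 128i^3 - 192i^2 - 150i - 21, which is nonnegative for all i ≥ 13.
Combining, 3^(i + 1) ≥ 32(i+1)^4 - 11(i+1).
Hence, by induction on n, the claim holds for every n ≥ 13.
Hence the smallest such n_0 is 13.

n_0 = 13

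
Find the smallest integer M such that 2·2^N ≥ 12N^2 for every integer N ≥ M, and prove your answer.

M = 9

At N = 8: 512 < 768, so the inequality fails and M ≥ 9. We prove 2·2^N ≥ 12N^2 for all N ≥ 9.
For the base case N = 9: 2·2^N = 1024 and 12N^2 = 972, so 1024 ≥ 972.
Inductive step: suppose the statement holds for some p ≥ 9, so 2·2^p ≥ 12p^2.
Then 2·2^(p + 1) = 2·(2·2^p) ≥ 2·(12p^2).
Also, for p ≥ 9 we have 2·(12p^2) ≥ 12(p+1)^2, since 2 ≥ (1 + 1/p)^2 for all p ≥ 9.
Combining, 2·2^(p + 1) ≥ 12(p+1)^2.
By induction, the statement is established for all N ≥ 9.
Hence the smallest such M is 9.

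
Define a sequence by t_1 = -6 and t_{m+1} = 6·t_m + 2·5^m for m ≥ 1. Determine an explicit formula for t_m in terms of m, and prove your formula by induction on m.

t_m = -2·5^m + 4·6^(m - 1)

Computing the first terms: t_1 = -6, t_2 = -26, t_3 = -106. This suggests t_m = -2·5^m + 4·6^(m - 1).
Base step (m = 1): the formula gives -6 = -6 = t_1.
Suppose the result is true for m = i, so t_i = -2·5^i + 4·6^(i - 1).
Then t_{i+1} = 6·t_i + 2·5^i = 6·(-2·5^i + 4·6^(i - 1)) + 2·5^i = -2·5^(i + 1) + 4·6^i = -2·5^(i+1) + 4·6^((i+1) - 1),
which is the claimed formula at m = i+1.
This completes the induction.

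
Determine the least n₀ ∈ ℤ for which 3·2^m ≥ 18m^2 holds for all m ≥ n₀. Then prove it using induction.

At m = 8: 768 < 1152, so the inequality fails and n₀ ≥ 9. We prove 3·2^m ≥ 18m^2 for all m ≥ 9.
Base step (m = 9): 3·2^m = 1536 and 18m^2 = 1458, so 1536 ≥ 1458.
Suppose the result is true for m = j, so 3·2^j ≥ 18j^2.
Then 3·2^(j + 1) = 2·(3·2^j) ≥ 2·(18j^2).
Also, for j ≥ 9 we have 2·(18j^2) ≥ 18(j+1)^2, since 2 ≥ (1 + 1/j)^2 for all j ≥ 9.
Combining, 3·2^(j + 1) ≥ 18(j+1)^2.
By the principle of mathematical induction, the result holds for all m ≥ 9.
Hence the smallest such n₀ is 9.

n₀ = 9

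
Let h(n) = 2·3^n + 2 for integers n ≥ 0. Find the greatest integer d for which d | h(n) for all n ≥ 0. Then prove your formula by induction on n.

d = 4

Computing the first values: h(0) = 4 and h(1) = 8; gcd(4, 8) = 4, so d ≤ 4.
We prove 4 | 2·3^n + 2 for all n ≥ 0 by induction on n.
When n = 0: h(0) = 4 = 4·(1), so 4 | h(0).
Inductive step: suppose the statement holds for some k ≥ 0, i.e. 4 | h(k). Then
h(k+1) = 2·3^(k+1) + 2 = 3·(2·3^k + 2) - 4 = 3·h(k) - 4. The first term is divisible by 4 by the inductive hypothesis, and -4 is divisible by 4. Hence 4 | h(k+1).
By the principle of mathematical induction, the result holds for all n ≥ 0.
Therefore the largest such d is 4.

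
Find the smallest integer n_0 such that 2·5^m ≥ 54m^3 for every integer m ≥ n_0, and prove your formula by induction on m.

At m = 5: 6250 < 6750, so the inequality fails and n_0 ≥ 6. We prove 2·5^m ≥ 54m^3 for all m ≥ 6.
Base case (m = 6): 2·5^m = 31250 and 54m^3 = 11664, so 31250 ≥ 11664.
Inductive step: suppose the statement holds for some j ≥ 6, so 2·5^j ≥ 54j^3.
Then 2·5^(j + 1) = 5·(2·5^j) ≥ 5·(54j^3).
Also, for j ≥ 6 we have 5·(54j^3) ≥ 54(j+1)^3, since 5 ≥ (1 + 1/j)^3 for all j ≥ 6.
Combining, 2·5^(j + 1) ≥ 54(j+1)^3.
By the principle of mathematical induction, the result holds for all m ≥ 6.
Hence the smallest such n_0 is 6.

n_0 = 6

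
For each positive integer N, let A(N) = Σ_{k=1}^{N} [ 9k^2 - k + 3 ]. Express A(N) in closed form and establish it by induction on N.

We claim A(N) = N(3N^2 + 4N + 4) for all N ≥ 1.
Base step (N = 1): A(1) = 11, and the closed form gives 11. They agree.
Inductive step: suppose the statement holds for some k ≥ 1, so A(k) = k(3k^2 + 4k + 4).
Then A(k+1) = A(k) + (-k + 9(k + 1)^2 + 2) = (k(3k^2 + 4k + 4)) + (-k + 9(k + 1)^2 + 2).
Simplifying, A(k+1) = (k + 1)(3k^2 + 10k + 11) = (k+1)(3(k+1)^2 + 4(k+1) + 4),
which is the closed form with N = k+1.
Hence, by induction on N, the claim holds for every N ≥ 1.

A(N) = N(3N^2 + 4N + 4)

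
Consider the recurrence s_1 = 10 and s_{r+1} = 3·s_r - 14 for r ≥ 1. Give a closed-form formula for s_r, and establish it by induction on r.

s_r = 3^r + 7

Computing the first terms: s_1 = 10, s_2 = 16, s_3 = 34. This suggests s_r = 3^r + 7.
Base step (r = 1): the formula gives 10 = 10 = s_1.
Inductive step: assume the claim holds for r = p, so s_p = 3^p + 7.
Then s_{p+1} = 3·s_p - 14 = 3·(3^p + 7) - 14 = 3^(p + 1) + 7,
which is the claimed formula at r = p+1.
This completes the induction.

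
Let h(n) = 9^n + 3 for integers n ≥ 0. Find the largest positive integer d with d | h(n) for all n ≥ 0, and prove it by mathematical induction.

d = 4

Computing the first values: h(0) = 4 and h(1) = 12; gcd(4, 12) = 4, so d ≤ 4.
We prove 4 | 9^n + 3 for all n ≥ 0 by induction on n.
For the base case n = 0: h(0) = 4 = 4·(1), so 4 | h(0).
Inductive step: assume the claim holds for n = j, i.e. 4 | h(j). Then
h(j+1) = 9^(j+1) + 3 = 9·(9^j + 3) - 24 = 9·h(j) - 24. The first term is divisible by 4 by the inductive hypothesis, and -24 is divisible by 4. Hence 4 | h(j+1).
By the principle of mathematical induction, the result holds for all n ≥ 0.
Therefore the largest such d is 4.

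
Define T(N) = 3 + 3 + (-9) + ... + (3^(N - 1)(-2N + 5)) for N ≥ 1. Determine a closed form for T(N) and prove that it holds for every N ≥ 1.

T(N) = 3^N(-N + 3) - 3

We claim T(N) = 3^N(-N + 3) - 3 for all N ≥ 1.
Base case (N = 1): T(1) = 3, and the closed form gives 3. They agree.
Inductive step: suppose the statement holds for some r ≥ 1, so T(r) = 3^r(-r + 3) - 3.
Then T(r+1) = T(r) + (3^r(-2r + 3)) = (3^r(-r + 3) - 3) + (3^r(-2r + 3)).
Simplifying, T(r+1) = -3·3^r·r + 6·3^r - 3 = 3^(r+1)(-(r+1) + 3) - 3,
which is the closed form with N = r+1.
By induction, the statement is established for all N ≥ 1.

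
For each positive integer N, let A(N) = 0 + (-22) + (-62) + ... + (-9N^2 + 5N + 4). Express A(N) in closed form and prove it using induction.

A(N) = -N(N - 1)(3N + 5)

We claim A(N) = -N(N - 1)(3N + 5) for all N ≥ 1.
When N = 1: A(1) = 0, and the closed form gives 0. They agree.
Inductive step: assume the claim holds for N = j, so A(j) = j(-3j^2 - 2j + 5).
Then A(j+1) = A(j) + (j(-9j - 13)) = (j(-3j^2 - 2j + 5)) + (j(-9j - 13)).
Simplifying, A(j+1) = -j(j + 1)(3j + 8) = -(j+1)((j+1) - 1)(3(j+1) + 5),
which is the closed form with N = j+1.
By induction, the statement is established for all N ≥ 1.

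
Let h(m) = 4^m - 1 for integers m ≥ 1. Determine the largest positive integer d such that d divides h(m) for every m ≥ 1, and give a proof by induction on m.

d = 3

Computing the first values: h(1) = 3 and h(2) = 15; gcd(3, 15) = 3, so d ≤ 3.
We prove 3 | 4^m - 1 for all m ≥ 1 by induction on m.
Base case (m = 1): h(1) = 3 = 3·(1), so 3 | h(1).
Suppose the result is true for m = p, i.e. 3 | h(p). Then
4^{p+1} − 1^{p+1} = 4·4^p − 1·1^p = 4·(4^p − 1^p) + (3)·1^p. The first term is divisible by 3 by the inductive hypothesis, and the second term (3)·1^p is divisible by 3 since 3 | 3. Hence 3 | h(p+1).
Hence, by induction on m, the claim holds for every m ≥ 1.
Therefore the largest such d is 3.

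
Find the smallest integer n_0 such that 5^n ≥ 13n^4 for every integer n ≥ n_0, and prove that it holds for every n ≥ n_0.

At n = 6: 15625 < 16848, so the inequality fails and n_0 ≥ 7. We prove 5^n ≥ 13n^4 for all n ≥ 7.
When n = 7: 5^n = 78125 and 13n^4 = 31213, so 78125 ≥ 31213.
For the inductive step, assume it holds for an arbitrary i ≥ 7, so 5^i ≥ 13i^4.
Then 5^(i + 1) = 5·(5^i) ≥ 5·(13i^4).
Also, for i ≥ 7 we have 5·(13i^4) ≥ 13(i+1)^4, since 5 ≥ (1 + 1/i)^4 for all i ≥ 7.
Combining, 5^(i + 1) ≥ 13(i+1)^4.
This completes the induction.
Hence the smallest such n_0 is 7.

n_0 = 7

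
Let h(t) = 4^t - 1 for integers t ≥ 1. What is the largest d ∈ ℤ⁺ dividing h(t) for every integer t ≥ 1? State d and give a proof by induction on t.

Computing the first values: h(1) = 3 and h(2) = 15; gcd(3, 15) = 3, so d ≤ 3.
We prove 3 | 4^t - 1 for all t ≥ 1 by induction on t.
Base step (t = 1): h(1) = 3 = 3·(1), so 3 | h(1).
Inductive step: assume the claim holds for t = r, i.e. 3 | h(r). Then
4^{r+1} − 1^{r+1} = 4·4^r − 1·1^r = 4·(4^r − 1^r) + (3)·1^r. The first term is divisible by 3 by the inductive hypothesis, and the second term (3)·1^r is divisible by 3 since 3 | 3. Hence 3 | h(r+1).
This completes the induction.
Therefore the largest such d is 3.

d = 3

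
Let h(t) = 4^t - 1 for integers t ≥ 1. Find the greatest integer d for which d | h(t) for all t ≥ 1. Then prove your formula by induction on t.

Computing the first values: h(1) = 3 and h(2) = 15; gcd(3, 15) = 3, so d ≤ 3.
We prove 3 | 4^t - 1 for all t ≥ 1 by induction on t.
For the base case t = 1: h(1) = 3 = 3·(1), so 3 | h(1).
For the inductive step, assume it holds for an arbitrary k ≥ 1, i.e. 3 | h(k). Then
4^{k+1} − 1^{k+1} = 4·4^k − 1·1^k = 4·(4^k − 1^k) + (3)·1^k. The first term is divisible by 3 by the inductive hypothesis, and the second term (3)·1^k is divisible by 3 since 3 | 3. Hence 3 | h(k+1).
This completes the induction.
Therefore the largest such d is 3.

d = 3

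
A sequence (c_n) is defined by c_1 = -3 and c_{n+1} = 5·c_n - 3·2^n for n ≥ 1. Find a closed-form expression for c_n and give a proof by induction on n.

Computing the first terms: c_1 = -3, c_2 = -21, c_3 = -117. This suggests c_n = 2^n - 5^n.
For the base case n = 1: the formula gives -3 = -3 = c_1.
For the inductive step, assume it holds for an arbitrary r ≥ 1, so c_r = 2^r - 5^r.
Then c_{r+1} = 5·c_r - 3·2^r = 5·(2^r - 5^r) - 3·2^r = 2^(r + 1) - 5^(r + 1),
which is the claimed formula at n = r+1.
By the principle of mathematical induction, the result holds for all n ≥ 1.

c_n = 2^n - 5^n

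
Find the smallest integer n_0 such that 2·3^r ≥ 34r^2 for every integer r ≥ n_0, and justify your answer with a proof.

n_0 = 6

At r = 5: 486 < 850, so the inequality fails and n_0 ≥ 6. We prove 2·3^r ≥ 34r^2 for all r ≥ 6.
For the base case r = 6: 2·3^r = 1458 and 34r^2 = 1224, so 1458 ≥ 1224.
Inductive step: suppose the statement holds for some p ≥ 6, so 2·3^p ≥ 34p^2.
Then 2·3^(p + 1) = 3·(2·3^p) ≥ 3·(34p^2).
Also, for p ≥ 6 we have 3·(34p^2) ≥ 34(p+1)^2, since 3 ≥ (1 + 1/p)^2 for all p ≥ 6.
Combining, 2·3^(p + 1) ≥ 34(p+1)^2.
By the principle of mathematical induction, the result holds for all r ≥ 6.
Hence the smallest such n_0 is 6.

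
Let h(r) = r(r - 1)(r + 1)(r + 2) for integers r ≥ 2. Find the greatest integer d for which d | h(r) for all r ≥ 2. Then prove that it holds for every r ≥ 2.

Computing the first values: h(2) = 24 and h(3) = 120; gcd(24, 120) = 24, so d ≤ 24.
We prove 24 | r(r - 1)(r + 1)(r + 2) for all r ≥ 2 by induction on r.
Base step (r = 2): h(2) = 24 = 24·(1), so 24 | h(2).
Inductive step: assume the claim holds for r = p, i.e. 24 | h(p). Then
h(p+1) − h(p) = p·(p+1)·(p+2)·(p+3) − (p-1)·p·(p+1)·(p+2) = p·(p+1)·(p+2)·[(p+3) − (p-1)] = 4·p·(p+1)·(p+2). The product of 3 consecutive integers is divisible by (3)! = 6, so h(p+1) − h(p) is divisible by 4·6 = 24. By the inductive hypothesis 24 | h(p), hence 24 | h(p+1).
Hence, by induction on r, the claim holds for every r ≥ 2.
Therefore the largest such d is 24.

d = 24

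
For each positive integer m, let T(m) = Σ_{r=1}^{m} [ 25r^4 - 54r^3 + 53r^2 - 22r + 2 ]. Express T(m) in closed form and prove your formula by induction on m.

T(m) = m(5m^4 - m^3 - m^2 + 2m - 1)

We claim T(m) = m(5m^4 - m^3 - m^2 + 2m - 1) for all m ≥ 1.
For the base case m = 1: T(1) = 4, and the closed form gives 4. They agree.
Suppose the result is true for m = r, so T(r) = r(5r^4 - r^3 - r^2 + 2r - 1).
Then T(r+1) = T(r) + (25r^4 + 46r^3 + 41r^2 + 22r + 4) = (r(5r^4 - r^3 - r^2 + 2r - 1)) + (25r^4 + 46r^3 + 41r^2 + 22r + 4).
Simplifying, T(r+1) = (r + 1)(5r^4 + 19r^3 + 26r^2 + 17r + 4) = (r+1)(5(r+1)^4 - (r+1)^3 - (r+1)^2 + 2(r+1) - 1),
which is the closed form with m = r+1.
By induction, the statement is established for all m ≥ 1.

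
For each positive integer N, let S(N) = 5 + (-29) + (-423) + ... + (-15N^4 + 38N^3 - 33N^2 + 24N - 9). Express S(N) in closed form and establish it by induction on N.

We claim S(N) = -N(3N^4 - 2N^3 - 3N^2 - 5N + 2) for all N ≥ 1.
Base step (N = 1): S(1) = 5, and the closed form gives 5. They agree.
Inductive step: suppose the statement holds for some k ≥ 1, so S(k) = k(-3k^4 + 2k^3 + 3k^2 + 5k - 2).
Then S(k+1) = S(k) + (-15k^4 - 22k^3 - 9k^2 + 12k + 5) = (k(-3k^4 + 2k^3 + 3k^2 + 5k - 2)) + (-15k^4 - 22k^3 - 9k^2 + 12k + 5).
Simplifying, S(k+1) = -(k + 1)(3k^4 + 10k^3 + 9k^2 - 5k - 5) = -(k+1)(3(k+1)^4 - 2(k+1)^3 - 3(k+1)^2 - 5(k+1) + 2),
which is the closed form with N = k+1.
By induction, the statement is established for all N ≥ 1.

S(N) = -N(3N^4 - 2N^3 - 3N^2 - 5N + 2)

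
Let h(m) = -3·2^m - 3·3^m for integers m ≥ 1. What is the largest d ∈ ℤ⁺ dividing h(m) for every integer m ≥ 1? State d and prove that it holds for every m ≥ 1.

d = 3

Computing the first values: h(1) = -15 and h(2) = -39; gcd(-15, -39) = 3, so d ≤ 3.
We prove 3 | -3·2^m - 3·3^m for all m ≥ 1 by induction on m.
For the base case m = 1: h(1) = -15 = 3·(-5), so 3 | h(1).
Inductive step: assume the claim holds for m = k, i.e. 3 | h(k). Then
h(k+1) − 3·h(k) = (-3·2^(k+1) - 3·3^(k+1)) − 3·(-3·2^k - 3·3^k) = (-3)·2^k·(2 − 3) = (3)·2^k. Since 3 | h(k) by the inductive hypothesis, 3 | 3·h(k); and 3 | 3 since 3 = 3·1. Therefore 3 | h(k+1).
Hence, by induction on m, the claim holds for every m ≥ 1.
Therefore the largest such d is 3.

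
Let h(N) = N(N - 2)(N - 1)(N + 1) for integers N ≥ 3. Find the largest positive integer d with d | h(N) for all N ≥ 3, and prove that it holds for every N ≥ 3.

d = 24

Computing the first values: h(3) = 24 and h(4) = 120; gcd(24, 120) = 24, so d ≤ 24.
We prove 24 | N(N - 2)(N - 1)(N + 1) for all N ≥ 3 by induction on N.
Base step (N = 3): h(3) = 24 = 24·(1), so 24 | h(3).
Inductive step: suppose the statement holds for some i ≥ 3, i.e. 24 | h(i). Then
h(i+1) − h(i) = (i-1)·i·(i+1)·(i+2) − (i-2)·(i-1)·i·(i+1) = (i-1)·i·(i+1)·[(i+2) − (i-2)] = 4·(i-1)·i·(i+1). The product of 3 consecutive integers is divisible by (3)! = 6, so h(i+1) − h(i) is divisible by 4·6 = 24. By the inductive hypothesis 24 | h(i), hence 24 | h(i+1).
This completes the induction.
Therefore the largest such d is 24.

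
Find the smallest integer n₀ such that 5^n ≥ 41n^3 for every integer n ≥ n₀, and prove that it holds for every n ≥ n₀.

n₀ = 6

At n = 5: 3125 < 5125, so the inequality fails and n₀ ≥ 6. We prove 5^n ≥ 41n^3 for all n ≥ 6.
When n = 6: 5^n = 15625 and 41n^3 = 8856, so 15625 ≥ 8856.
For the inductive step, assume it holds for an arbitrary j ≥ 6, so 5^j ≥ 41j^3.
Then 5^(j + 1) = 5·(5^j) ≥ 5·(41j^3).
Also, for j ≥ 6 we have 5·(41j^3) ≥ 41(j+1)^3, since 5 ≥ (1 + 1/j)^3 for all j ≥ 6.
Combining, 5^(j + 1) ≥ 41(j+1)^3.
This completes the induction.
Hence the smallest such n₀ is 6.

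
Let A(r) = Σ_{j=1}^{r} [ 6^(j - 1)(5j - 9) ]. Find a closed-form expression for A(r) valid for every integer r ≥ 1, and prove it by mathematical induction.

We claim A(r) = 6^r(r - 2) + 2 for all r ≥ 1.
Base step (r = 1): A(1) = -4, and the closed form gives -4. They agree.
Inductive step: suppose the statement holds for some j ≥ 1, so A(j) = 6^j(j - 2) + 2.
Then A(j+1) = A(j) + (6^j(5j - 4)) = (6^j(j - 2) + 2) + (6^j(5j - 4)).
Simplifying, A(j+1) = 6·6^j·j - 6·6^j + 2 = 6^(j+1)((j+1) - 2) + 2,
which is the closed form with r = j+1.
By the principle of mathematical induction, the result holds for all r ≥ 1.

A(r) = 6^r(r - 2) + 2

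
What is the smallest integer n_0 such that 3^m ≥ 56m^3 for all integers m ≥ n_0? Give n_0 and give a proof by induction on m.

n_0 = 10

At m = 9: 19683 < 40824, so the inequality fails and n_0 ≥ 10. We prove 3^m ≥ 56m^3 for all m ≥ 10.
When m = 10: 3^m = 59049 and 56m^3 = 56000, so 59049 ≥ 56000.
For the inductive step, assume it holds for an arbitrary r ≥ 10, so 3^r ≥ 56r^3.
Then 3^(r + 1) = 3·(3^r) ≥ 3·(56r^3).
Also, for r ≥ 10 we have 3·(56r^3) ≥ 56(r+1)^3, since 3 ≥ (1 + 1/r)^3 for all r ≥ 10.
Combining, 3^(r + 1) ≥ 56(r+1)^3.
Hence, by induction on m, the claim holds for every m ≥ 10.
Hence the smallest such n_0 is 10.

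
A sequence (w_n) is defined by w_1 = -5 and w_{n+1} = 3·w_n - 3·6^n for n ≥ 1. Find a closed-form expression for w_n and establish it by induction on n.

w_n = 3^(n - 1) - 6^n

Computing the first terms: w_1 = -5, w_2 = -33, w_3 = -207. This suggests w_n = 3^(n - 1) - 6^n.
When n = 1: the formula gives -5 = -5 = w_1.
Inductive step: suppose the statement holds for some p ≥ 1, so w_p = 3^(p - 1) - 6^p.
Then w_{p+1} = 3·w_p - 3·6^p = 3·(3^(p - 1) - 6^p) - 3·6^p = 3^p - 6^(p + 1) = 3^((p+1) - 1) - 6^(p+1),
which is the claimed formula at n = p+1.
This completes the induction.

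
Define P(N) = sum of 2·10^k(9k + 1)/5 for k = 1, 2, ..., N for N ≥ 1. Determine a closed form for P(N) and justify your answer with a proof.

P(N) = 4·10^N·N

We claim P(N) = 4·10^N·N for all N ≥ 1.
Base step (N = 1): P(1) = 40, and the closed form gives 40. They agree.
Inductive step: assume the claim holds for N = k, so P(k) = 4·10^k·k.
Then P(k+1) = P(k) + (10^k(36k + 40)) = (4·10^k·k) + (10^k(36k + 40)).
Simplifying, P(k+1) = 40·10^k(k + 1) = 4·10^(k+1)·(k+1),
which is the closed form with N = k+1.
Hence, by induction on N, the claim holds for every N ≥ 1.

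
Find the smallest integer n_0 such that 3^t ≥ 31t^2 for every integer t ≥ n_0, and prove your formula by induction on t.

n_0 = 7

At t = 6: 729 < 1116, so the inequality fails and n_0 ≥ 7. We prove 3^t ≥ 31t^2 for all t ≥ 7.
Base case (t = 7): 3^t = 2187 and 31t^2 = 1519, so 2187 ≥ 1519.
Suppose the result is true for t = r, so 3^r ≥ 31r^2.
Then 3^(r + 1) = 3·(3^r) ≥ 3·(31r^2).
Also, for r ≥ 7 we have 3·(31r^2) ≥ 31(r+1)^2, since 3 ≥ (1 + 1/r)^2 for all r ≥ 7.
Combining, 3^(r + 1) ≥ 31(r+1)^2.
Hence, by induction on t, the claim holds for every t ≥ 7.
Hence the smallest such n_0 is 7.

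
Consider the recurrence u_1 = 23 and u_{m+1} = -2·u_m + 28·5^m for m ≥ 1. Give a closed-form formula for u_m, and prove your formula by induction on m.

u_m = 3(-2)^(m - 1) + 4·5^m

Computing the first terms: u_1 = 23, u_2 = 94, u_3 = 512. This suggests u_m = 3(-2)^(m - 1) + 4·5^m.
When m = 1: the formula gives 23 = 23 = u_1.
For the inductive step, assume it holds for an arbitrary r ≥ 1, so u_r = 3(-2)^(r - 1) + 4·5^r.
Then u_{r+1} = -2·u_r + 28·5^r = -2·(3(-2)^(r - 1) + 4·5^r) + 28·5^r = 3(-2)^r + 4·5^(r + 1) = 3(-2)^((r+1) - 1) + 4·5^(r+1),
which is the claimed formula at m = r+1.
By the principle of mathematical induction, the result holds for all m ≥ 1.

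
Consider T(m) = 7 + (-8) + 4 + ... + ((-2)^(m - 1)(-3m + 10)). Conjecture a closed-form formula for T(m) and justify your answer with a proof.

T(m) = (-2)^m(m - 3) + 3

We claim T(m) = (-2)^m(m - 3) + 3 for all m ≥ 1.
For the base case m = 1: T(1) = 7, and the closed form gives 7. They agree.
Inductive step: suppose the statement holds for some j ≥ 1, so T(j) = (-2)^j(j - 3) + 3.
Then T(j+1) = T(j) + ((-2)^j(-3j + 7)) = ((-2)^j(j - 3) + 3) + ((-2)^j(-3j + 7)).
Simplifying, T(j+1) = (-2)^(j + 1)j + (-2)^(j + 2) + 3 = (-2)^(j+1)((j+1) - 3) + 3,
which is the closed form with m = j+1.
By induction, the statement is established for all m ≥ 1.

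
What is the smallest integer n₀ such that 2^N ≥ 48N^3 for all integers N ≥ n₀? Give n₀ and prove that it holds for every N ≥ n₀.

At N = 18: 262144 < 279936, so the inequality fails and n₀ ≥ 19. We prove 2^N ≥ 48N^3 for all N ≥ 19.
When N = 19: 2^N = 524288 and 48N^3 = 329232, so 524288 ≥ 329232.
Inductive step: assume the claim holds for N = j, so 2^j ≥ 48j^3.
Then 2^(j + 1) = 2·(2^j) ≥ 2·(48j^3).
Also, for j ≥ 19 we have 2·(48j^3) ≥ 48(j+1)^3, since 2 ≥ (1 + 1/j)^3 for all j ≥ 19.
Combining, 2^(j + 1) ≥ 48(j+1)^3.
This completes the induction.
Hence the smallest such n₀ is 19.

n₀ = 19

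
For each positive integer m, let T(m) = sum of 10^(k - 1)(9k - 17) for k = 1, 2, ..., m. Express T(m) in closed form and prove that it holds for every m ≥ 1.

We claim T(m) = 10^m(m - 2) + 2 for all m ≥ 1.
When m = 1: T(1) = -8, and the closed form gives -8. They agree.
For the inductive step, assume it holds for an arbitrary k ≥ 1, so T(k) = 10^k(k - 2) + 2.
Then T(k+1) = T(k) + (10^k(9k - 8)) = (10^k(k - 2) + 2) + (10^k(9k - 8)).
Simplifying, T(k+1) = 10·10^k·k - 10·10^k + 2 = 10^(k+1)((k+1) - 2) + 2,
which is the closed form with m = k+1.
By induction, the statement is established for all m ≥ 1.

T(m) = 10^m(m - 2) + 2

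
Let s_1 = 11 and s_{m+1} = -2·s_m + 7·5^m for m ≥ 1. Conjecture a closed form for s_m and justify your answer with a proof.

s_m = -3(-2)^m + 5^m

Computing the first terms: s_1 = 11, s_2 = 13, s_3 = 149. This suggests s_m = -3(-2)^m + 5^m.
Base step (m = 1): the formula gives 11 = 11 = s_1.
Suppose the result is true for m = k, so s_k = -3(-2)^k + 5^k.
Then s_{k+1} = -2·s_k + 7·5^k = -2·(-3(-2)^k + 5^k) + 7·5^k = -3(-2)^(k + 1) + 5^(k + 1),
which is the claimed formula at m = k+1.
By induction, the statement is established for all m ≥ 1.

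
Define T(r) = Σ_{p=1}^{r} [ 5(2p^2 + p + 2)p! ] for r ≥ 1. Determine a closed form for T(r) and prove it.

T(r) = (10r + 5)(r + 1)! - 5

We claim T(r) = (10r + 5)(r + 1)! - 5 for all r ≥ 1.
For the base case r = 1: T(1) = 25, and the closed form gives 25. They agree.
For the inductive step, assume it holds for an arbitrary p ≥ 1, so T(p) = (10p + 5)(p + 1)! - 5.
Then T(p+1) = T(p) + (5(2p^2 + 5p + 5)(p + 1)!) = ((10p + 5)(p + 1)! - 5) + (5(2p^2 + 5p + 5)(p + 1)!).
Simplifying, T(p+1) = (10(p+1) + 5)((p+1) + 1)! - 5,
which is the closed form with r = p+1.
This completes the induction.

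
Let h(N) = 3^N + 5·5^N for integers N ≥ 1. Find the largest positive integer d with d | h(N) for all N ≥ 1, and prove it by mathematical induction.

d = 2

Computing the first values: h(1) = 28 and h(2) = 134; gcd(28, 134) = 2, so d ≤ 2.
We prove 2 | 3^N + 5·5^N for all N ≥ 1 by induction on N.
When N = 1: h(1) = 28 = 2·(14), so 2 | h(1).
Suppose the result is true for N = r, i.e. 2 | h(r). Then
h(r+1) − 5·h(r) = (3^(r+1) + 5·5^(r+1)) − 5·(3^r + 5·5^r) = (1)·3^r·(3 − 5) = (-2)·3^r. Since 2 | h(r) by the inductive hypothesis, 2 | 5·h(r); and 2 | -2 since -2 = 2·-1. Therefore 2 | h(r+1).
By the principle of mathematical induction, the result holds for all N ≥ 1.
Therefore the largest such d is 2.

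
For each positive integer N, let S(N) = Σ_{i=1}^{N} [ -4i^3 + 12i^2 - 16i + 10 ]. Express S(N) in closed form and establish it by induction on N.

S(N) = -N(N^3 - 2N^2 + 3N - 4)

We claim S(N) = -N(N^3 - 2N^2 + 3N - 4) for all N ≥ 1.
Base case (N = 1): S(1) = 2, and the closed form gives 2. They agree.
Inductive step: suppose the statement holds for some i ≥ 1, so S(i) = i(-i^3 + 2i^2 - 3i + 4).
Then S(i+1) = S(i) + (-4i^3 - 4i + 2) = (i(-i^3 + 2i^2 - 3i + 4)) + (-4i^3 - 4i + 2).
Simplifying, S(i+1) = -(i + 1)(i^3 + i^2 + 2i - 2) = -(i+1)((i+1)^3 - 2(i+1)^2 + 3(i+1) - 4),
which is the closed form with N = i+1.
By induction, the statement is established for all N ≥ 1.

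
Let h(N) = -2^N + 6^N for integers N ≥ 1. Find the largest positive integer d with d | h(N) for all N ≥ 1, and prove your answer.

Computing the first values: h(1) = 4 and h(2) = 32; gcd(4, 32) = 4, so d ≤ 4.
We prove 4 | -2^N + 6^N for all N ≥ 1 by induction on N.
Base step (N = 1): h(1) = 4 = 4·(1), so 4 | h(1).
Suppose the result is true for N = p, i.e. 4 | h(p). Then
6^{p+1} − 2^{p+1} = 6·6^p − 2·2^p = 6·(6^p − 2^p) + (4)·2^p. The first term is divisible by 4 by the inductive hypothesis, and the second term (4)·2^p is divisible by 4 since 4 | 4. Hence 4 | h(p+1).
By induction, the statement is established for all N ≥ 1.
Therefore the largest such d is 4.

d = 4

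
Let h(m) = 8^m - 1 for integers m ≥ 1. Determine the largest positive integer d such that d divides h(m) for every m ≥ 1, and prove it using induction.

Computing the first values: h(1) = 7 and h(2) = 63; gcd(7, 63) = 7, so d ≤ 7.
We prove 7 | 8^m - 1 for all m ≥ 1 by induction on m.
When m = 1: h(1) = 7 = 7·(1), so 7 | h(1).
Suppose the result is true for m = j, i.e. 7 | h(j). Then
8^{j+1} − 1^{j+1} = 8·8^j − 1·1^j = 8·(8^j − 1^j) + (7)·1^j. The first term is divisible by 7 by the inductive hypothesis, and the second term (7)·1^j is divisible by 7 since 7 | 7. Hence 7 | h(j+1).
This completes the induction.
Therefore the largest such d is 7.

d = 7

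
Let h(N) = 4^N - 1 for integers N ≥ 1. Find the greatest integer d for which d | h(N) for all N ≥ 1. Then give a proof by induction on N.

d = 3

Computing the first values: h(1) = 3 and h(2) = 15; gcd(3, 15) = 3, so d ≤ 3.
We prove 3 | 4^N - 1 for all N ≥ 1 by induction on N.
For the base case N = 1: h(1) = 3 = 3·(1), so 3 | h(1).
For the inductive step, assume it holds for an arbitrary r ≥ 1, i.e. 3 | h(r). Then
4^{r+1} − 1^{r+1} = 4·4^r − 1·1^r = 4·(4^r − 1^r) + (3)·1^r. The first term is divisible by 3 by the inductive hypothesis, and the second term (3)·1^r is divisible by 3 since 3 | 3. Hence 3 | h(r+1).
By the principle of mathematical induction, the result holds for all N ≥ 1.
Therefore the largest such d is 3.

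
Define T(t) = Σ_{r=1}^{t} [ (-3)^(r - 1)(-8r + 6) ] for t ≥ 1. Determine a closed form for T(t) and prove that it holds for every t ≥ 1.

We claim T(t) = (-3)^t(2t - 1) + 1 for all t ≥ 1.
For the base case t = 1: T(1) = -2, and the closed form gives -2. They agree.
Inductive step: assume the claim holds for t = r, so T(r) = (-3)^r(2r - 1) + 1.
Then T(r+1) = T(r) + ((-3)^r(-8r - 2)) = ((-3)^r(2r - 1) + 1) + ((-3)^r(-8r - 2)).
Simplifying, T(r+1) = -6(-3)^r·r - 3(-3)^r + 1 = (-3)^(r+1)(2(r+1) - 1) + 1,
which is the closed form with t = r+1.
This completes the induction.

T(t) = (-3)^t(2t - 1) + 1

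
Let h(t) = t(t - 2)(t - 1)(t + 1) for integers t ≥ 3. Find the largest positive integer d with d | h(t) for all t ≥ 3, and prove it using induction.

Computing the first values: h(3) = 24 and h(4) = 120; gcd(24, 120) = 24, so d ≤ 24.
We prove 24 | t(t - 2)(t - 1)(t + 1) for all t ≥ 3 by induction on t.
For the base case t = 3: h(3) = 24 = 24·(1), so 24 | h(3).
For the inductive step, assume it holds for an arbitrary p ≥ 3, i.e. 24 | h(p). Then
h(p+1) − h(p) = (p-1)·p·(p+1)·(p+2) − (p-2)·(p-1)·p·(p+1) = (p-1)·p·(p+1)·[(p+2) − (p-2)] = 4·(p-1)·p·(p+1). The product of 3 consecutive integers is divisible by (3)! = 6, so h(p+1) − h(p) is divisible by 4·6 = 24. By the inductive hypothesis 24 | h(p), hence 24 | h(p+1).
Hence, by induction on t, the claim holds for every t ≥ 3.
Therefore the largest such d is 24.

d = 24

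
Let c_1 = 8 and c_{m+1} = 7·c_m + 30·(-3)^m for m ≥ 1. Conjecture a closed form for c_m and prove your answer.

Computing the first terms: c_1 = 8, c_2 = -34, c_3 = 32. This suggests c_m = (-3)^(m + 1) - 7^(m - 1).
For the base case m = 1: the formula gives 8 = 8 = c_1.
Inductive step: suppose the statement holds for some i ≥ 1, so c_i = (-3)^(i + 1) - 7^(i - 1).
Then c_{i+1} = 7·c_i + 30·(-3)^i = 7·((-3)^(i + 1) - 7^(i - 1)) + 30·(-3)^i = (-3)^(i + 2) - 7^i = (-3)^((i+1) + 1) - 7^((i+1) - 1),
which is the claimed formula at m = i+1.
By induction, the statement is established for all m ≥ 1.

c_m = (-3)^(m + 1) - 7^(m - 1)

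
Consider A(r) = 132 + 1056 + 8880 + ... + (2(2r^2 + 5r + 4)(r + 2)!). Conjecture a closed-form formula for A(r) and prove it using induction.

A(r) = (4r + 2)(r + 3)! - 12

We claim A(r) = (4r + 2)(r + 3)! - 12 for all r ≥ 1.
When r = 1: A(1) = 132, and the closed form gives 132. They agree.
Inductive step: assume the claim holds for r = p, so A(p) = (4p + 2)(p + 3)! - 12.
Then A(p+1) = A(p) + (2(2p^2 + 9p + 11)(p + 3)!) = ((4p + 2)(p + 3)! - 12) + (2(2p^2 + 9p + 11)(p + 3)!).
Simplifying, A(p+1) = (4(p+1) + 2)((p+1) + 3)! - 12,
which is the closed form with r = p+1.
Hence, by induction on r, the claim holds for every r ≥ 1.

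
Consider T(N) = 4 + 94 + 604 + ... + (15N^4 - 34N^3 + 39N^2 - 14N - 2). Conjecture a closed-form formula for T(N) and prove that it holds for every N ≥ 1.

T(N) = N(3N^4 - N^3 + N^2 + 4N - 3)

We claim T(N) = N(3N^4 - N^3 + N^2 + 4N - 3) for all N ≥ 1.
Base case (N = 1): T(1) = 4, and the closed form gives 4. They agree.
Inductive step: suppose the statement holds for some p ≥ 1, so T(p) = p(3p^4 - p^3 + p^2 + 4p - 3).
Then T(p+1) = T(p) + (15p^4 + 26p^3 + 27p^2 + 22p + 4) = (p(3p^4 - p^3 + p^2 + 4p - 3)) + (15p^4 + 26p^3 + 27p^2 + 22p + 4).
Simplifying, T(p+1) = (p + 1)(3p^4 + 11p^3 + 16p^2 + 15p + 4) = (p+1)(3(p+1)^4 - (p+1)^3 + (p+1)^2 + 4(p+1) - 3),
which is the closed form with N = p+1.
This completes the induction.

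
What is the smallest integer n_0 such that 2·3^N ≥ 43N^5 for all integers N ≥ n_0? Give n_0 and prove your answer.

At N = 15: 28697814 < 32653125, so the inequality fails and n_0 ≥ 16. We prove 2·3^N ≥ 43N^5 for all N ≥ 16.
Base case (N = 16): 2·3^N = 86093442 and 43N^5 = 45088768, so 86093442 ≥ 45088768.
Suppose the result is true for N = p, so 2·3^p ≥ 43p^5.
Then 2·3^(p + 1) = 3·(2·3^p) ≥ 3·(43p^5).
Also, for p ≥ 16 we have 3·(43p^5) ≥ 43(p+1)^5, since 3 ≥ (1 + 1/p)^5 for all p ≥ 16.
Combining, 2·3^(p + 1) ≥ 43(p+1)^5.
Hence, by induction on N, the claim holds for every N ≥ 16.
Hence the smallest such n_0 is 16.

n_0 = 16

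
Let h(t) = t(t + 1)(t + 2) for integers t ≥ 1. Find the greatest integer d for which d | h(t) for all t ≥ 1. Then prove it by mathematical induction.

d = 6

Computing the first values: h(1) = 6 and h(2) = 24; gcd(6, 24) = 6, so d ≤ 6.
We prove 6 | t(t + 1)(t + 2) for all t ≥ 1 by induction on t.
Base case (t = 1): h(1) = 6 = 6·(1), so 6 | h(1).
Suppose the result is true for t = i, i.e. 6 | h(i). Then
h(i+1) − h(i) = (i+1)·(i+2)·(i+3) − i·(i+1)·(i+2) = (i+1)·(i+2)·[(i+3) − i] = 3·(i+1)·(i+2). The product of 2 consecutive integers is divisible by (2)! = 2, so h(i+1) − h(i) is divisible by 3·2 = 6. By the inductive hypothesis 6 | h(i), hence 6 | h(i+1).
By the principle of mathematical induction, the result holds for all t ≥ 1.
Therefore the largest such d is 6.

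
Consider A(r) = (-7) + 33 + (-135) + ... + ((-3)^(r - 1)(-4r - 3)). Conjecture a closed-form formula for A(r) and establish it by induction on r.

A(r) = (-3)^r(r + 1) - 1

We claim A(r) = (-3)^r(r + 1) - 1 for all r ≥ 1.
For the base case r = 1: A(1) = -7, and the closed form gives -7. They agree.
For the inductive step, assume it holds for an arbitrary k ≥ 1, so A(k) = (-3)^k(k + 1) - 1.
Then A(k+1) = A(k) + ((-3)^k(-4k - 7)) = ((-3)^k(k + 1) - 1) + ((-3)^k(-4k - 7)).
Simplifying, A(k+1) = -3(-3)^k·k - 6(-3)^k - 1 = (-3)^(k+1)((k+1) + 1) - 1,
which is the closed form with r = k+1.
Hence, by induction on r, the claim holds for every r ≥ 1.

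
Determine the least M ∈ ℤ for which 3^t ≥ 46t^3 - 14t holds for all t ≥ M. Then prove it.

At t = 9: 19683 < 33408, so the inequality fails and M ≥ 10. We prove 3^t ≥ 46t^3 - 14t for all t ≥ 10.
When t = 10: 3^t = 59049 and 46t^3 - 14t = 45860, so 59049 ≥ 45860.
Suppose the result is true for t = m, so 3^m ≥ 46m^3 - 14m.
Then 3^(m + 1) = 3·(3^m) ≥ 3·(46m^3 - 14m).
Also, for m ≥ 10 we have 3·(46m^3 - 14m) ≥ 46(m+1)^3 - 14(m+1), since 3·(46m^3 - 14m) − (46(m+1)^3 - 14(m+1)) = 92m^3 - 138m^2 - 166m - 32, which is nonnegative for all m ≥ 10.
Combining, 3^(m + 1) ≥ 46(m+1)^3 - 14(m+1).
By induction, the statement is established for all t ≥ 10.
Hence the smallest such M is 10.

M = 10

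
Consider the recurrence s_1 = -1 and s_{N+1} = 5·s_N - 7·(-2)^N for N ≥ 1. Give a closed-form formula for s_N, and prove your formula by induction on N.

s_N = (-2)^N + 5^(N - 1)

Computing the first terms: s_1 = -1, s_2 = 9, s_3 = 17. This suggests s_N = (-2)^N + 5^(N - 1).
Base step (N = 1): the formula gives -1 = -1 = s_1.
For the inductive step, assume it holds for an arbitrary j ≥ 1, so s_j = (-2)^j + 5^(j - 1).
Then s_{j+1} = 5·s_j - 7·(-2)^j = 5·((-2)^j + 5^(j - 1)) - 7·(-2)^j = (-2)^(j + 1) + 5^j = (-2)^(j+1) + 5^((j+1) - 1),
which is the claimed formula at N = j+1.
By the principle of mathematical induction, the result holds for all N ≥ 1.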